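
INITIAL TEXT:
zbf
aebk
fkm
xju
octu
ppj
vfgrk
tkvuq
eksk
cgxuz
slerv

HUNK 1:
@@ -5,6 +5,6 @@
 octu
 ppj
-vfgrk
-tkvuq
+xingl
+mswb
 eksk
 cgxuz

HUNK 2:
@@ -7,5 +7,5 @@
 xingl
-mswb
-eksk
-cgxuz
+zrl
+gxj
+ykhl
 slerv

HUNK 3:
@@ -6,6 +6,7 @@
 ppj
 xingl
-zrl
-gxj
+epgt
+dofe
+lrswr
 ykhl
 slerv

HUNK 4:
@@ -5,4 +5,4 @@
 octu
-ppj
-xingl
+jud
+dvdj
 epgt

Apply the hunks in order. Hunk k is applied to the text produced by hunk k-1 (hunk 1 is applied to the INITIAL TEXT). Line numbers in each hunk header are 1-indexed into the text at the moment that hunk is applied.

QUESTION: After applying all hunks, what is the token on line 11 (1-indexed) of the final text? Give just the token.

Hunk 1: at line 5 remove [vfgrk,tkvuq] add [xingl,mswb] -> 11 lines: zbf aebk fkm xju octu ppj xingl mswb eksk cgxuz slerv
Hunk 2: at line 7 remove [mswb,eksk,cgxuz] add [zrl,gxj,ykhl] -> 11 lines: zbf aebk fkm xju octu ppj xingl zrl gxj ykhl slerv
Hunk 3: at line 6 remove [zrl,gxj] add [epgt,dofe,lrswr] -> 12 lines: zbf aebk fkm xju octu ppj xingl epgt dofe lrswr ykhl slerv
Hunk 4: at line 5 remove [ppj,xingl] add [jud,dvdj] -> 12 lines: zbf aebk fkm xju octu jud dvdj epgt dofe lrswr ykhl slerv
Final line 11: ykhl

Answer: ykhl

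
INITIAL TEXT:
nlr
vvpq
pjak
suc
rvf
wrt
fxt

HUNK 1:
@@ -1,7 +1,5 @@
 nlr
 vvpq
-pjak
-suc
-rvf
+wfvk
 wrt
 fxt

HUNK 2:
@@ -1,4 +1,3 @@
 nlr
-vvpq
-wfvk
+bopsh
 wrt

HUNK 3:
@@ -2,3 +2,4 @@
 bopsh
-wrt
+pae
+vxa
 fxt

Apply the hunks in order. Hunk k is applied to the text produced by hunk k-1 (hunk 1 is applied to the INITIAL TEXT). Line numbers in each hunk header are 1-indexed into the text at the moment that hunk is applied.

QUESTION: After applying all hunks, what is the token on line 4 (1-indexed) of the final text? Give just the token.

Hunk 1: at line 1 remove [pjak,suc,rvf] add [wfvk] -> 5 lines: nlr vvpq wfvk wrt fxt
Hunk 2: at line 1 remove [vvpq,wfvk] add [bopsh] -> 4 lines: nlr bopsh wrt fxt
Hunk 3: at line 2 remove [wrt] add [pae,vxa] -> 5 lines: nlr bopsh pae vxa fxt
Final line 4: vxa

Answer: vxa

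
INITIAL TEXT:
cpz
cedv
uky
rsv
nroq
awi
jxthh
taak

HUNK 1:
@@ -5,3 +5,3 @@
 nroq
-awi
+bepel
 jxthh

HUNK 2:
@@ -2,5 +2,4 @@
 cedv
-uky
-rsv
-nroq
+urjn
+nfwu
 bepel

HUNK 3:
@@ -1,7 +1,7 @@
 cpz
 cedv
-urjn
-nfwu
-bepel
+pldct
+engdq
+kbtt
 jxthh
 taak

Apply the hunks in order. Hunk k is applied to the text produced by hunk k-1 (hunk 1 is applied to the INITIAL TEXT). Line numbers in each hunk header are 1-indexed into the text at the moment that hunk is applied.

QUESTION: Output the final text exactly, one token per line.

Hunk 1: at line 5 remove [awi] add [bepel] -> 8 lines: cpz cedv uky rsv nroq bepel jxthh taak
Hunk 2: at line 2 remove [uky,rsv,nroq] add [urjn,nfwu] -> 7 lines: cpz cedv urjn nfwu bepel jxthh taak
Hunk 3: at line 1 remove [urjn,nfwu,bepel] add [pldct,engdq,kbtt] -> 7 lines: cpz cedv pldct engdq kbtt jxthh taak

Answer: cpz
cedv
pldct
engdq
kbtt
jxthh
taak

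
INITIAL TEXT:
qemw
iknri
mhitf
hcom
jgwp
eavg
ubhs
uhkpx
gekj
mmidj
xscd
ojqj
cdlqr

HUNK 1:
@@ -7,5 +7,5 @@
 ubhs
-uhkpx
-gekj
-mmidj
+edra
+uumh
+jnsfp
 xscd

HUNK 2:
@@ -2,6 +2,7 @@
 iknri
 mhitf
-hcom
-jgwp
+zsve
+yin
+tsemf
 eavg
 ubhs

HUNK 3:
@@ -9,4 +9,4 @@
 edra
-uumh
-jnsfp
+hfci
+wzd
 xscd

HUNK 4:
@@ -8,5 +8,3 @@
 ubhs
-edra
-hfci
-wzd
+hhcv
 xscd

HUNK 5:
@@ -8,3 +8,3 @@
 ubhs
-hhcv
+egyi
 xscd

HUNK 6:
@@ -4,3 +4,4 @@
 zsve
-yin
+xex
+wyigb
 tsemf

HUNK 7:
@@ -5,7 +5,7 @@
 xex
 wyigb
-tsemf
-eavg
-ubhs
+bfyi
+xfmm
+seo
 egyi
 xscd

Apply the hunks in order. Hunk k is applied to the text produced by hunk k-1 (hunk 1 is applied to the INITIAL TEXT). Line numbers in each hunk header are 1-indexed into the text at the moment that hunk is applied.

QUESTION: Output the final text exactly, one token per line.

Hunk 1: at line 7 remove [uhkpx,gekj,mmidj] add [edra,uumh,jnsfp] -> 13 lines: qemw iknri mhitf hcom jgwp eavg ubhs edra uumh jnsfp xscd ojqj cdlqr
Hunk 2: at line 2 remove [hcom,jgwp] add [zsve,yin,tsemf] -> 14 lines: qemw iknri mhitf zsve yin tsemf eavg ubhs edra uumh jnsfp xscd ojqj cdlqr
Hunk 3: at line 9 remove [uumh,jnsfp] add [hfci,wzd] -> 14 lines: qemw iknri mhitf zsve yin tsemf eavg ubhs edra hfci wzd xscd ojqj cdlqr
Hunk 4: at line 8 remove [edra,hfci,wzd] add [hhcv] -> 12 lines: qemw iknri mhitf zsve yin tsemf eavg ubhs hhcv xscd ojqj cdlqr
Hunk 5: at line 8 remove [hhcv] add [egyi] -> 12 lines: qemw iknri mhitf zsve yin tsemf eavg ubhs egyi xscd ojqj cdlqr
Hunk 6: at line 4 remove [yin] add [xex,wyigb] -> 13 lines: qemw iknri mhitf zsve xex wyigb tsemf eavg ubhs egyi xscd ojqj cdlqr
Hunk 7: at line 5 remove [tsemf,eavg,ubhs] add [bfyi,xfmm,seo] -> 13 lines: qemw iknri mhitf zsve xex wyigb bfyi xfmm seo egyi xscd ojqj cdlqr

Answer: qemw
iknri
mhitf
zsve
xex
wyigb
bfyi
xfmm
seo
egyi
xscd
ojqj
cdlqr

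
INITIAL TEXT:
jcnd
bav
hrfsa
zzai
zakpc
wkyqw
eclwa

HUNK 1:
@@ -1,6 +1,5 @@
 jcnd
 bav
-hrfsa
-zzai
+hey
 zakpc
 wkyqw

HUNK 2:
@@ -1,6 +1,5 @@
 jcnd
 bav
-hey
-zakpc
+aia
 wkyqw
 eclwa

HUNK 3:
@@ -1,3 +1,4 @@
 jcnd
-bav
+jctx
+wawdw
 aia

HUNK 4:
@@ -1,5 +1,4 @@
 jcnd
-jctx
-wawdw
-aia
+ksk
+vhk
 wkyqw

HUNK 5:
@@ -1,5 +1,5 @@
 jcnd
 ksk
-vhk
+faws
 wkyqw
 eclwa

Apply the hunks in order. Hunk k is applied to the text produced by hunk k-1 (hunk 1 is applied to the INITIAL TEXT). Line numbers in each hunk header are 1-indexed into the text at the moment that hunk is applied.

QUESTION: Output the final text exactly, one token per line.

Hunk 1: at line 1 remove [hrfsa,zzai] add [hey] -> 6 lines: jcnd bav hey zakpc wkyqw eclwa
Hunk 2: at line 1 remove [hey,zakpc] add [aia] -> 5 lines: jcnd bav aia wkyqw eclwa
Hunk 3: at line 1 remove [bav] add [jctx,wawdw] -> 6 lines: jcnd jctx wawdw aia wkyqw eclwa
Hunk 4: at line 1 remove [jctx,wawdw,aia] add [ksk,vhk] -> 5 lines: jcnd ksk vhk wkyqw eclwa
Hunk 5: at line 1 remove [vhk] add [faws] -> 5 lines: jcnd ksk faws wkyqw eclwa

Answer: jcnd
ksk
faws
wkyqw
eclwa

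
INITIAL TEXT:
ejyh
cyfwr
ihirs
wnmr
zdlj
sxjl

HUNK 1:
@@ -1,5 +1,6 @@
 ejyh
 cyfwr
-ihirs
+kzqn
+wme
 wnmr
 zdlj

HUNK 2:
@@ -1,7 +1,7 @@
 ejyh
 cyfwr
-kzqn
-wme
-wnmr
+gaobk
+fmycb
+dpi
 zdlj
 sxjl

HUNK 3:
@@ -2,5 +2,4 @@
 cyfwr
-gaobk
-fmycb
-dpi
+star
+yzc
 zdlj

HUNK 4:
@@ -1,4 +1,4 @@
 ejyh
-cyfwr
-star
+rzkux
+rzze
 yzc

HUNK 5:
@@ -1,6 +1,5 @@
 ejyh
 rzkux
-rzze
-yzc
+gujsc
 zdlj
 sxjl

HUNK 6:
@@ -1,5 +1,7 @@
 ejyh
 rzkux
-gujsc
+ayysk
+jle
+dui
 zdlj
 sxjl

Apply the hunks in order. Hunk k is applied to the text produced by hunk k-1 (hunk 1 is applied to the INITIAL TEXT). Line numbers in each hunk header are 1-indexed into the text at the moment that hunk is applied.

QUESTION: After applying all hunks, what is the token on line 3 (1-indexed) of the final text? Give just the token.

Answer: ayysk

Derivation:
Hunk 1: at line 1 remove [ihirs] add [kzqn,wme] -> 7 lines: ejyh cyfwr kzqn wme wnmr zdlj sxjl
Hunk 2: at line 1 remove [kzqn,wme,wnmr] add [gaobk,fmycb,dpi] -> 7 lines: ejyh cyfwr gaobk fmycb dpi zdlj sxjl
Hunk 3: at line 2 remove [gaobk,fmycb,dpi] add [star,yzc] -> 6 lines: ejyh cyfwr star yzc zdlj sxjl
Hunk 4: at line 1 remove [cyfwr,star] add [rzkux,rzze] -> 6 lines: ejyh rzkux rzze yzc zdlj sxjl
Hunk 5: at line 1 remove [rzze,yzc] add [gujsc] -> 5 lines: ejyh rzkux gujsc zdlj sxjl
Hunk 6: at line 1 remove [gujsc] add [ayysk,jle,dui] -> 7 lines: ejyh rzkux ayysk jle dui zdlj sxjl
Final line 3: ayysk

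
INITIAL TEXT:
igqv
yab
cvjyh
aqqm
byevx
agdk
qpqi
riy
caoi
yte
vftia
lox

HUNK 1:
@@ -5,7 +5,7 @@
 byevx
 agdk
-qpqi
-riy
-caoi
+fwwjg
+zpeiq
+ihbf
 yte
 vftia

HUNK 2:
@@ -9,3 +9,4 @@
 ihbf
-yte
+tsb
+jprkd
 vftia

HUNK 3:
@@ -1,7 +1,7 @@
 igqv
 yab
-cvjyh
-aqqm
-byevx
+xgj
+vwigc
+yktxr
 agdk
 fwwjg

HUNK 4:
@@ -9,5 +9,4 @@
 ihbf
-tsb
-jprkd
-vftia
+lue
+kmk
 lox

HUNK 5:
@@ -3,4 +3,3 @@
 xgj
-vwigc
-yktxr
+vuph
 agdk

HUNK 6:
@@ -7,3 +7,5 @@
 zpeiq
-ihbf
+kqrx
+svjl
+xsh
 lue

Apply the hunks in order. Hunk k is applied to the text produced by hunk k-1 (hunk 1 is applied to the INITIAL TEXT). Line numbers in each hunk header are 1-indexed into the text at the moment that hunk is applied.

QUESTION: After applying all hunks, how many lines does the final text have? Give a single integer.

Answer: 13

Derivation:
Hunk 1: at line 5 remove [qpqi,riy,caoi] add [fwwjg,zpeiq,ihbf] -> 12 lines: igqv yab cvjyh aqqm byevx agdk fwwjg zpeiq ihbf yte vftia lox
Hunk 2: at line 9 remove [yte] add [tsb,jprkd] -> 13 lines: igqv yab cvjyh aqqm byevx agdk fwwjg zpeiq ihbf tsb jprkd vftia lox
Hunk 3: at line 1 remove [cvjyh,aqqm,byevx] add [xgj,vwigc,yktxr] -> 13 lines: igqv yab xgj vwigc yktxr agdk fwwjg zpeiq ihbf tsb jprkd vftia lox
Hunk 4: at line 9 remove [tsb,jprkd,vftia] add [lue,kmk] -> 12 lines: igqv yab xgj vwigc yktxr agdk fwwjg zpeiq ihbf lue kmk lox
Hunk 5: at line 3 remove [vwigc,yktxr] add [vuph] -> 11 lines: igqv yab xgj vuph agdk fwwjg zpeiq ihbf lue kmk lox
Hunk 6: at line 7 remove [ihbf] add [kqrx,svjl,xsh] -> 13 lines: igqv yab xgj vuph agdk fwwjg zpeiq kqrx svjl xsh lue kmk lox
Final line count: 13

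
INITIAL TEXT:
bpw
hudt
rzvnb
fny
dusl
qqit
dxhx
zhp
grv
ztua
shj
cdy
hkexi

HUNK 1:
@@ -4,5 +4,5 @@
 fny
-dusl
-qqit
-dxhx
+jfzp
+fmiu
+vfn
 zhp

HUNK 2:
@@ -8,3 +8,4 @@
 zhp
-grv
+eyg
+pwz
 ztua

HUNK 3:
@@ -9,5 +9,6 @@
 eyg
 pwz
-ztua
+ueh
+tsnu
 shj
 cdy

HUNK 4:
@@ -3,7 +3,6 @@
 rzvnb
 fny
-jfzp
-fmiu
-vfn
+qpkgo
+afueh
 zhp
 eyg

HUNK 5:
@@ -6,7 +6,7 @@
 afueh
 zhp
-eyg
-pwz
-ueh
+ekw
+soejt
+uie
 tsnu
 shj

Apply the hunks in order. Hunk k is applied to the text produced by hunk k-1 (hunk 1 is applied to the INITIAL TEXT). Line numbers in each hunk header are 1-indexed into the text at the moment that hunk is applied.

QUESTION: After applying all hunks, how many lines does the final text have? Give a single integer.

Hunk 1: at line 4 remove [dusl,qqit,dxhx] add [jfzp,fmiu,vfn] -> 13 lines: bpw hudt rzvnb fny jfzp fmiu vfn zhp grv ztua shj cdy hkexi
Hunk 2: at line 8 remove [grv] add [eyg,pwz] -> 14 lines: bpw hudt rzvnb fny jfzp fmiu vfn zhp eyg pwz ztua shj cdy hkexi
Hunk 3: at line 9 remove [ztua] add [ueh,tsnu] -> 15 lines: bpw hudt rzvnb fny jfzp fmiu vfn zhp eyg pwz ueh tsnu shj cdy hkexi
Hunk 4: at line 3 remove [jfzp,fmiu,vfn] add [qpkgo,afueh] -> 14 lines: bpw hudt rzvnb fny qpkgo afueh zhp eyg pwz ueh tsnu shj cdy hkexi
Hunk 5: at line 6 remove [eyg,pwz,ueh] add [ekw,soejt,uie] -> 14 lines: bpw hudt rzvnb fny qpkgo afueh zhp ekw soejt uie tsnu shj cdy hkexi
Final line count: 14

Answer: 14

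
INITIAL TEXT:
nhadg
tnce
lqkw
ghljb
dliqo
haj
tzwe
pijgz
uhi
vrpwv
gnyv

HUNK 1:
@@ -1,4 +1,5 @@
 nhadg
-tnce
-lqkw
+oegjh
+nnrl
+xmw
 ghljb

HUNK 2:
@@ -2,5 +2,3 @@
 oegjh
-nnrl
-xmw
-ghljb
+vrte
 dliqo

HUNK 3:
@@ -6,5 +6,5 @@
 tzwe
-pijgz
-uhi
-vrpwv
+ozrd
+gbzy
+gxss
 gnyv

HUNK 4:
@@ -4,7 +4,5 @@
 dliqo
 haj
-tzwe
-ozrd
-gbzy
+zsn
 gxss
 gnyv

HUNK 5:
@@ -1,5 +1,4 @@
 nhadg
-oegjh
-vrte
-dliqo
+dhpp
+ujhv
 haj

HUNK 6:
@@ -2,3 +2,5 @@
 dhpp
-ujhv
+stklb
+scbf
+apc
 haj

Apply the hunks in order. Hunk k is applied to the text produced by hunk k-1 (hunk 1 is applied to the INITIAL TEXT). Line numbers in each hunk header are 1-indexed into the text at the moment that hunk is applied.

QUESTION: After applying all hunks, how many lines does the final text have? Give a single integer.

Answer: 9

Derivation:
Hunk 1: at line 1 remove [tnce,lqkw] add [oegjh,nnrl,xmw] -> 12 lines: nhadg oegjh nnrl xmw ghljb dliqo haj tzwe pijgz uhi vrpwv gnyv
Hunk 2: at line 2 remove [nnrl,xmw,ghljb] add [vrte] -> 10 lines: nhadg oegjh vrte dliqo haj tzwe pijgz uhi vrpwv gnyv
Hunk 3: at line 6 remove [pijgz,uhi,vrpwv] add [ozrd,gbzy,gxss] -> 10 lines: nhadg oegjh vrte dliqo haj tzwe ozrd gbzy gxss gnyv
Hunk 4: at line 4 remove [tzwe,ozrd,gbzy] add [zsn] -> 8 lines: nhadg oegjh vrte dliqo haj zsn gxss gnyv
Hunk 5: at line 1 remove [oegjh,vrte,dliqo] add [dhpp,ujhv] -> 7 lines: nhadg dhpp ujhv haj zsn gxss gnyv
Hunk 6: at line 2 remove [ujhv] add [stklb,scbf,apc] -> 9 lines: nhadg dhpp stklb scbf apc haj zsn gxss gnyv
Final line count: 9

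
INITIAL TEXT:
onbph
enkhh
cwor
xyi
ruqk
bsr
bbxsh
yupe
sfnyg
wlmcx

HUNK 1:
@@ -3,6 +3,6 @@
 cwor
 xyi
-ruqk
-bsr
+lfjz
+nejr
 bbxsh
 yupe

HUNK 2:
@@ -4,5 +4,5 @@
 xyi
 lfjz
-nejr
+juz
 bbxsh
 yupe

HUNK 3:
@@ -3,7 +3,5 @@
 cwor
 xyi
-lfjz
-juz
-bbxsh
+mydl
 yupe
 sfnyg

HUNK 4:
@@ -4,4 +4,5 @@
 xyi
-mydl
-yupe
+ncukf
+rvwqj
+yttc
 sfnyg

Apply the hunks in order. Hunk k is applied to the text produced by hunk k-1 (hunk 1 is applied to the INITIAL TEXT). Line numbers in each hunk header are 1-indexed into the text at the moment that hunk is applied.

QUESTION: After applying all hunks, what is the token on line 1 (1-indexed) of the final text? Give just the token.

Answer: onbph

Derivation:
Hunk 1: at line 3 remove [ruqk,bsr] add [lfjz,nejr] -> 10 lines: onbph enkhh cwor xyi lfjz nejr bbxsh yupe sfnyg wlmcx
Hunk 2: at line 4 remove [nejr] add [juz] -> 10 lines: onbph enkhh cwor xyi lfjz juz bbxsh yupe sfnyg wlmcx
Hunk 3: at line 3 remove [lfjz,juz,bbxsh] add [mydl] -> 8 lines: onbph enkhh cwor xyi mydl yupe sfnyg wlmcx
Hunk 4: at line 4 remove [mydl,yupe] add [ncukf,rvwqj,yttc] -> 9 lines: onbph enkhh cwor xyi ncukf rvwqj yttc sfnyg wlmcx
Final line 1: onbph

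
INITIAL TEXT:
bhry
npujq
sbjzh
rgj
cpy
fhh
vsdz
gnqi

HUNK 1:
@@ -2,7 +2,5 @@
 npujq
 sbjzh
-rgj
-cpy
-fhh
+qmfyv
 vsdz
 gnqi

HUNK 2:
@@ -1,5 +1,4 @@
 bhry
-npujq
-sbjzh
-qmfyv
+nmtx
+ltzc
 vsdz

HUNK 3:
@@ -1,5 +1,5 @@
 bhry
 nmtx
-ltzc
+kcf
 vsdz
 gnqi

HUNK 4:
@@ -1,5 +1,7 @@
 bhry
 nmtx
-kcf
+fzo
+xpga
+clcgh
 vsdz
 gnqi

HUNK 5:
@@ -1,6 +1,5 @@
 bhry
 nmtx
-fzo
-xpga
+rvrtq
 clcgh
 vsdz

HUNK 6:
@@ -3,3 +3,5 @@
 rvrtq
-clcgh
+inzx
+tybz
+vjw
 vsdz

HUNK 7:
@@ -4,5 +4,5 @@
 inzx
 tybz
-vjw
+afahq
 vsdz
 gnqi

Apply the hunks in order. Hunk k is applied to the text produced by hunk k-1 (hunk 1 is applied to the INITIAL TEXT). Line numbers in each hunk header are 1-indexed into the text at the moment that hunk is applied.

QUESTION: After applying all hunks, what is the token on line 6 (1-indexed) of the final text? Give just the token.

Hunk 1: at line 2 remove [rgj,cpy,fhh] add [qmfyv] -> 6 lines: bhry npujq sbjzh qmfyv vsdz gnqi
Hunk 2: at line 1 remove [npujq,sbjzh,qmfyv] add [nmtx,ltzc] -> 5 lines: bhry nmtx ltzc vsdz gnqi
Hunk 3: at line 1 remove [ltzc] add [kcf] -> 5 lines: bhry nmtx kcf vsdz gnqi
Hunk 4: at line 1 remove [kcf] add [fzo,xpga,clcgh] -> 7 lines: bhry nmtx fzo xpga clcgh vsdz gnqi
Hunk 5: at line 1 remove [fzo,xpga] add [rvrtq] -> 6 lines: bhry nmtx rvrtq clcgh vsdz gnqi
Hunk 6: at line 3 remove [clcgh] add [inzx,tybz,vjw] -> 8 lines: bhry nmtx rvrtq inzx tybz vjw vsdz gnqi
Hunk 7: at line 4 remove [vjw] add [afahq] -> 8 lines: bhry nmtx rvrtq inzx tybz afahq vsdz gnqi
Final line 6: afahq

Answer: afahq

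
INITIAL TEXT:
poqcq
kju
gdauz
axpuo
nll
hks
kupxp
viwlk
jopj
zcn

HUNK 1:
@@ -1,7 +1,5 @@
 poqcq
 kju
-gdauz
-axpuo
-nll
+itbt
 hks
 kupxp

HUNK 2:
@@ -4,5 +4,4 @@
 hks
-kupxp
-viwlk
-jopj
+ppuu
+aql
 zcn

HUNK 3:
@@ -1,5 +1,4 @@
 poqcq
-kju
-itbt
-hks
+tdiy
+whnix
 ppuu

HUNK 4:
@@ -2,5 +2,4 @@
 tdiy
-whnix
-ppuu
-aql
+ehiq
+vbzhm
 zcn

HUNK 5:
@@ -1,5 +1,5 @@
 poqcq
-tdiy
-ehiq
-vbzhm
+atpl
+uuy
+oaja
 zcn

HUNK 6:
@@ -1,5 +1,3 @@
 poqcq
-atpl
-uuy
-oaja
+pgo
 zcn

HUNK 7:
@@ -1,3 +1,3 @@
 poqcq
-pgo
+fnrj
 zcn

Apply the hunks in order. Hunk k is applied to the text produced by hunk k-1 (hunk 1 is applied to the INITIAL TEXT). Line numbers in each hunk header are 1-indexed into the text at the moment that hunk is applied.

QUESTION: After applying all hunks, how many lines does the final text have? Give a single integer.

Hunk 1: at line 1 remove [gdauz,axpuo,nll] add [itbt] -> 8 lines: poqcq kju itbt hks kupxp viwlk jopj zcn
Hunk 2: at line 4 remove [kupxp,viwlk,jopj] add [ppuu,aql] -> 7 lines: poqcq kju itbt hks ppuu aql zcn
Hunk 3: at line 1 remove [kju,itbt,hks] add [tdiy,whnix] -> 6 lines: poqcq tdiy whnix ppuu aql zcn
Hunk 4: at line 2 remove [whnix,ppuu,aql] add [ehiq,vbzhm] -> 5 lines: poqcq tdiy ehiq vbzhm zcn
Hunk 5: at line 1 remove [tdiy,ehiq,vbzhm] add [atpl,uuy,oaja] -> 5 lines: poqcq atpl uuy oaja zcn
Hunk 6: at line 1 remove [atpl,uuy,oaja] add [pgo] -> 3 lines: poqcq pgo zcn
Hunk 7: at line 1 remove [pgo] add [fnrj] -> 3 lines: poqcq fnrj zcn
Final line count: 3

Answer: 3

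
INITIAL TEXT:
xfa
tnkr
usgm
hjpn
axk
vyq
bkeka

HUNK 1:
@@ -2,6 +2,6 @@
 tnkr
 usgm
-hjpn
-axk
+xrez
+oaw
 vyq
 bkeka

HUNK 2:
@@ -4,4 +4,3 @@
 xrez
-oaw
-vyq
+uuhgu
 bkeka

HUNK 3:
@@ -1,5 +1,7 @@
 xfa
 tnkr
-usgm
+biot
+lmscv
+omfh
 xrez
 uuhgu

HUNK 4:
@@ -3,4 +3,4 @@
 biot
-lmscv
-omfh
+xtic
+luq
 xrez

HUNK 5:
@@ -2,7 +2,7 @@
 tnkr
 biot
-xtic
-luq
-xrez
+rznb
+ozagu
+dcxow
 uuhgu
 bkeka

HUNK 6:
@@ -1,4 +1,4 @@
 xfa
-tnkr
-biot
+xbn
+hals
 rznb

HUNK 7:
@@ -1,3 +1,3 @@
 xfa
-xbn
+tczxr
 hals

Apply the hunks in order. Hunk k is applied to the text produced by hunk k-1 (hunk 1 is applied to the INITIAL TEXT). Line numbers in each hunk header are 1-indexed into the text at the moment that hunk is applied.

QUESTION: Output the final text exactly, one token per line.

Answer: xfa
tczxr
hals
rznb
ozagu
dcxow
uuhgu
bkeka

Derivation:
Hunk 1: at line 2 remove [hjpn,axk] add [xrez,oaw] -> 7 lines: xfa tnkr usgm xrez oaw vyq bkeka
Hunk 2: at line 4 remove [oaw,vyq] add [uuhgu] -> 6 lines: xfa tnkr usgm xrez uuhgu bkeka
Hunk 3: at line 1 remove [usgm] add [biot,lmscv,omfh] -> 8 lines: xfa tnkr biot lmscv omfh xrez uuhgu bkeka
Hunk 4: at line 3 remove [lmscv,omfh] add [xtic,luq] -> 8 lines: xfa tnkr biot xtic luq xrez uuhgu bkeka
Hunk 5: at line 2 remove [xtic,luq,xrez] add [rznb,ozagu,dcxow] -> 8 lines: xfa tnkr biot rznb ozagu dcxow uuhgu bkeka
Hunk 6: at line 1 remove [tnkr,biot] add [xbn,hals] -> 8 lines: xfa xbn hals rznb ozagu dcxow uuhgu bkeka
Hunk 7: at line 1 remove [xbn] add [tczxr] -> 8 lines: xfa tczxr hals rznb ozagu dcxow uuhgu bkeka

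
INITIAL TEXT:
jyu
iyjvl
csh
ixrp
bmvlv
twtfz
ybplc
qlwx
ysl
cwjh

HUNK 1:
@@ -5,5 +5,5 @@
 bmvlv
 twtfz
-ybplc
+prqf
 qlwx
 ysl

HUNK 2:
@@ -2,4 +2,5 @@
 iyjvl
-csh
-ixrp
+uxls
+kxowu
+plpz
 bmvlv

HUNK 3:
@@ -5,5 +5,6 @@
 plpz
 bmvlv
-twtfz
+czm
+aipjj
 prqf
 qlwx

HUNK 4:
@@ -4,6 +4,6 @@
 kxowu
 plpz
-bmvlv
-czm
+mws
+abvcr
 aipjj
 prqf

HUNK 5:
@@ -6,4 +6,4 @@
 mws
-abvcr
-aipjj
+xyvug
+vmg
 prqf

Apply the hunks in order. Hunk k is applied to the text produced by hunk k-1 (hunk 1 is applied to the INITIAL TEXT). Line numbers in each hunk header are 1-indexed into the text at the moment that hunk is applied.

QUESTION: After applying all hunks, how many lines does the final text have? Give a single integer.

Hunk 1: at line 5 remove [ybplc] add [prqf] -> 10 lines: jyu iyjvl csh ixrp bmvlv twtfz prqf qlwx ysl cwjh
Hunk 2: at line 2 remove [csh,ixrp] add [uxls,kxowu,plpz] -> 11 lines: jyu iyjvl uxls kxowu plpz bmvlv twtfz prqf qlwx ysl cwjh
Hunk 3: at line 5 remove [twtfz] add [czm,aipjj] -> 12 lines: jyu iyjvl uxls kxowu plpz bmvlv czm aipjj prqf qlwx ysl cwjh
Hunk 4: at line 4 remove [bmvlv,czm] add [mws,abvcr] -> 12 lines: jyu iyjvl uxls kxowu plpz mws abvcr aipjj prqf qlwx ysl cwjh
Hunk 5: at line 6 remove [abvcr,aipjj] add [xyvug,vmg] -> 12 lines: jyu iyjvl uxls kxowu plpz mws xyvug vmg prqf qlwx ysl cwjh
Final line count: 12

Answer: 12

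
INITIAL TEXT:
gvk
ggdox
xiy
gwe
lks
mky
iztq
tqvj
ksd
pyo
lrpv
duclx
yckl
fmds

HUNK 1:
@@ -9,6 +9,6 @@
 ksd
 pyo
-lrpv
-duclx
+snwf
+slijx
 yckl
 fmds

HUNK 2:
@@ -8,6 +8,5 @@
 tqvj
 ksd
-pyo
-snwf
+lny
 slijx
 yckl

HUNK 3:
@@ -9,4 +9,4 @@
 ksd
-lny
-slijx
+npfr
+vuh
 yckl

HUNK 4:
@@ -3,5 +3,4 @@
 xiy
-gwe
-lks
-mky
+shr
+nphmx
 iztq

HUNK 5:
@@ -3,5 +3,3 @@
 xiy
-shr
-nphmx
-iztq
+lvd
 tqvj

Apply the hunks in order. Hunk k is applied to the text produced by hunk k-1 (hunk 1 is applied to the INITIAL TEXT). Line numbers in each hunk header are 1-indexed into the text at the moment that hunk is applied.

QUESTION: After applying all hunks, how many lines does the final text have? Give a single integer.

Answer: 10

Derivation:
Hunk 1: at line 9 remove [lrpv,duclx] add [snwf,slijx] -> 14 lines: gvk ggdox xiy gwe lks mky iztq tqvj ksd pyo snwf slijx yckl fmds
Hunk 2: at line 8 remove [pyo,snwf] add [lny] -> 13 lines: gvk ggdox xiy gwe lks mky iztq tqvj ksd lny slijx yckl fmds
Hunk 3: at line 9 remove [lny,slijx] add [npfr,vuh] -> 13 lines: gvk ggdox xiy gwe lks mky iztq tqvj ksd npfr vuh yckl fmds
Hunk 4: at line 3 remove [gwe,lks,mky] add [shr,nphmx] -> 12 lines: gvk ggdox xiy shr nphmx iztq tqvj ksd npfr vuh yckl fmds
Hunk 5: at line 3 remove [shr,nphmx,iztq] add [lvd] -> 10 lines: gvk ggdox xiy lvd tqvj ksd npfr vuh yckl fmds
Final line count: 10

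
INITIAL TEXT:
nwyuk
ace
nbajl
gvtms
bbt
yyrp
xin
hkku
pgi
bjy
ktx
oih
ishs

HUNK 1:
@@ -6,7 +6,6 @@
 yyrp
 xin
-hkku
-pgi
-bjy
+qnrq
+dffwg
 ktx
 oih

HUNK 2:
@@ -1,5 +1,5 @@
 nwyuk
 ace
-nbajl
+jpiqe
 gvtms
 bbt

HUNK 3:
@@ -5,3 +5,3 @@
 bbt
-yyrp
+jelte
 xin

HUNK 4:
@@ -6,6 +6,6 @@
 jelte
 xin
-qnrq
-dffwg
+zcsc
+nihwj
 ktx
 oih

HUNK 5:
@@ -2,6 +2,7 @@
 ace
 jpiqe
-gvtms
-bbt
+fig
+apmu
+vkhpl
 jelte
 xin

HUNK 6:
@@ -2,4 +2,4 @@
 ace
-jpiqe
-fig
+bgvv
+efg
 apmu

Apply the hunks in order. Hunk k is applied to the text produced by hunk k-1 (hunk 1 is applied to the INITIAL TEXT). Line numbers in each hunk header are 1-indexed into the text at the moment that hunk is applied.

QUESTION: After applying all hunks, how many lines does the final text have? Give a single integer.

Answer: 13

Derivation:
Hunk 1: at line 6 remove [hkku,pgi,bjy] add [qnrq,dffwg] -> 12 lines: nwyuk ace nbajl gvtms bbt yyrp xin qnrq dffwg ktx oih ishs
Hunk 2: at line 1 remove [nbajl] add [jpiqe] -> 12 lines: nwyuk ace jpiqe gvtms bbt yyrp xin qnrq dffwg ktx oih ishs
Hunk 3: at line 5 remove [yyrp] add [jelte] -> 12 lines: nwyuk ace jpiqe gvtms bbt jelte xin qnrq dffwg ktx oih ishs
Hunk 4: at line 6 remove [qnrq,dffwg] add [zcsc,nihwj] -> 12 lines: nwyuk ace jpiqe gvtms bbt jelte xin zcsc nihwj ktx oih ishs
Hunk 5: at line 2 remove [gvtms,bbt] add [fig,apmu,vkhpl] -> 13 lines: nwyuk ace jpiqe fig apmu vkhpl jelte xin zcsc nihwj ktx oih ishs
Hunk 6: at line 2 remove [jpiqe,fig] add [bgvv,efg] -> 13 lines: nwyuk ace bgvv efg apmu vkhpl jelte xin zcsc nihwj ktx oih ishs
Final line count: 13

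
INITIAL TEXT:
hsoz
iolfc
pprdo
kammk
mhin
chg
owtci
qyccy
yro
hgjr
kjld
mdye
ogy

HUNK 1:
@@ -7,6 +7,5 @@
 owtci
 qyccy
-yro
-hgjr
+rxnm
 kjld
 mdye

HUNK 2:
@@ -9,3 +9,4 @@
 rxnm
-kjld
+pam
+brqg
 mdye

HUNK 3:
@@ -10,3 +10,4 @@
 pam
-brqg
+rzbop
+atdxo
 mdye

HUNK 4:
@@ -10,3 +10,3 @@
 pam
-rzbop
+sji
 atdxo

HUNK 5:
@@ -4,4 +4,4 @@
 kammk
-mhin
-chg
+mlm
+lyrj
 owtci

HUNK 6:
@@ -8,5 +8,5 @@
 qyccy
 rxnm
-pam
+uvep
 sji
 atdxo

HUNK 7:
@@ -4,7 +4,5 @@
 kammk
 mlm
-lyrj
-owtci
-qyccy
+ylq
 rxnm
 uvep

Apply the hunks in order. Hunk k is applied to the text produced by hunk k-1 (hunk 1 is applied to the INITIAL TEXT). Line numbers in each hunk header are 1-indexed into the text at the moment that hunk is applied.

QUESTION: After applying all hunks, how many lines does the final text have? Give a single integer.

Answer: 12

Derivation:
Hunk 1: at line 7 remove [yro,hgjr] add [rxnm] -> 12 lines: hsoz iolfc pprdo kammk mhin chg owtci qyccy rxnm kjld mdye ogy
Hunk 2: at line 9 remove [kjld] add [pam,brqg] -> 13 lines: hsoz iolfc pprdo kammk mhin chg owtci qyccy rxnm pam brqg mdye ogy
Hunk 3: at line 10 remove [brqg] add [rzbop,atdxo] -> 14 lines: hsoz iolfc pprdo kammk mhin chg owtci qyccy rxnm pam rzbop atdxo mdye ogy
Hunk 4: at line 10 remove [rzbop] add [sji] -> 14 lines: hsoz iolfc pprdo kammk mhin chg owtci qyccy rxnm pam sji atdxo mdye ogy
Hunk 5: at line 4 remove [mhin,chg] add [mlm,lyrj] -> 14 lines: hsoz iolfc pprdo kammk mlm lyrj owtci qyccy rxnm pam sji atdxo mdye ogy
Hunk 6: at line 8 remove [pam] add [uvep] -> 14 lines: hsoz iolfc pprdo kammk mlm lyrj owtci qyccy rxnm uvep sji atdxo mdye ogy
Hunk 7: at line 4 remove [lyrj,owtci,qyccy] add [ylq] -> 12 lines: hsoz iolfc pprdo kammk mlm ylq rxnm uvep sji atdxo mdye ogy
Final line count: 12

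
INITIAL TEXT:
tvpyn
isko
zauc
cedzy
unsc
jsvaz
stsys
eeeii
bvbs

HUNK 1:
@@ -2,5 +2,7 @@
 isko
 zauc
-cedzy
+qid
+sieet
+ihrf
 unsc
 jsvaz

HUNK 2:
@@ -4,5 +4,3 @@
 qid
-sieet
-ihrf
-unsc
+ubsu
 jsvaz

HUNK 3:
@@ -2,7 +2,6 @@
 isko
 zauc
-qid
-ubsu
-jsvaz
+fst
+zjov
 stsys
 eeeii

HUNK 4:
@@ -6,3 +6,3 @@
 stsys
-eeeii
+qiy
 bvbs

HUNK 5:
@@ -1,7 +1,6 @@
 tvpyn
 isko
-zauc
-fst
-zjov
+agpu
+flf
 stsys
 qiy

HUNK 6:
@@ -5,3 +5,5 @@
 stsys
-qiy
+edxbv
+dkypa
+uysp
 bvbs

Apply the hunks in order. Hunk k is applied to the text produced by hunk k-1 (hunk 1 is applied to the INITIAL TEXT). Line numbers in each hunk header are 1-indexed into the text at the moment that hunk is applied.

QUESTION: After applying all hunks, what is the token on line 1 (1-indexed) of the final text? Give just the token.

Answer: tvpyn

Derivation:
Hunk 1: at line 2 remove [cedzy] add [qid,sieet,ihrf] -> 11 lines: tvpyn isko zauc qid sieet ihrf unsc jsvaz stsys eeeii bvbs
Hunk 2: at line 4 remove [sieet,ihrf,unsc] add [ubsu] -> 9 lines: tvpyn isko zauc qid ubsu jsvaz stsys eeeii bvbs
Hunk 3: at line 2 remove [qid,ubsu,jsvaz] add [fst,zjov] -> 8 lines: tvpyn isko zauc fst zjov stsys eeeii bvbs
Hunk 4: at line 6 remove [eeeii] add [qiy] -> 8 lines: tvpyn isko zauc fst zjov stsys qiy bvbs
Hunk 5: at line 1 remove [zauc,fst,zjov] add [agpu,flf] -> 7 lines: tvpyn isko agpu flf stsys qiy bvbs
Hunk 6: at line 5 remove [qiy] add [edxbv,dkypa,uysp] -> 9 lines: tvpyn isko agpu flf stsys edxbv dkypa uysp bvbs
Final line 1: tvpyn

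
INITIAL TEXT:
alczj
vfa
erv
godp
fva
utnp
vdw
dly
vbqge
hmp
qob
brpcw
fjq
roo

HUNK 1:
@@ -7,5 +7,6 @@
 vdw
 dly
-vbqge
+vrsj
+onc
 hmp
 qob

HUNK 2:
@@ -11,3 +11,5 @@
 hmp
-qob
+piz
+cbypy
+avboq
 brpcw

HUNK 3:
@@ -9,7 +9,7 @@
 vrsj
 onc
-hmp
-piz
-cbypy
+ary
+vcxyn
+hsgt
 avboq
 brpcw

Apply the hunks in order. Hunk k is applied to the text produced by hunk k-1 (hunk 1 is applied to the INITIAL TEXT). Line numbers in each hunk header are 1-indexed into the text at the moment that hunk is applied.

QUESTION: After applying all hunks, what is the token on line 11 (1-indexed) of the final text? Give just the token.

Answer: ary

Derivation:
Hunk 1: at line 7 remove [vbqge] add [vrsj,onc] -> 15 lines: alczj vfa erv godp fva utnp vdw dly vrsj onc hmp qob brpcw fjq roo
Hunk 2: at line 11 remove [qob] add [piz,cbypy,avboq] -> 17 lines: alczj vfa erv godp fva utnp vdw dly vrsj onc hmp piz cbypy avboq brpcw fjq roo
Hunk 3: at line 9 remove [hmp,piz,cbypy] add [ary,vcxyn,hsgt] -> 17 lines: alczj vfa erv godp fva utnp vdw dly vrsj onc ary vcxyn hsgt avboq brpcw fjq roo
Final line 11: ary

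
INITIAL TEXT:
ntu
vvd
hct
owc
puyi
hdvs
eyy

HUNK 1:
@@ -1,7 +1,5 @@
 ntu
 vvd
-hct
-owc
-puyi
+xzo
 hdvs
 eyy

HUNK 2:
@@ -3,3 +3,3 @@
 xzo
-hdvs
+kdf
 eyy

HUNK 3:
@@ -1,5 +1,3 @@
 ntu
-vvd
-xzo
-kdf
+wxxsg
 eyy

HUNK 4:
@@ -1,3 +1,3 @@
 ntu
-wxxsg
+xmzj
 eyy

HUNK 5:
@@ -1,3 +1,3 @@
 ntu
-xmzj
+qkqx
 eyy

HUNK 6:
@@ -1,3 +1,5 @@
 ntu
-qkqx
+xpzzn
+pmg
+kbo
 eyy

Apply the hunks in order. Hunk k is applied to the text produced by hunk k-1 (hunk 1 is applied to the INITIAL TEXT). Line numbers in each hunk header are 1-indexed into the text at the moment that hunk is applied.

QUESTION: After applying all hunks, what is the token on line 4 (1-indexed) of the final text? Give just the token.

Answer: kbo

Derivation:
Hunk 1: at line 1 remove [hct,owc,puyi] add [xzo] -> 5 lines: ntu vvd xzo hdvs eyy
Hunk 2: at line 3 remove [hdvs] add [kdf] -> 5 lines: ntu vvd xzo kdf eyy
Hunk 3: at line 1 remove [vvd,xzo,kdf] add [wxxsg] -> 3 lines: ntu wxxsg eyy
Hunk 4: at line 1 remove [wxxsg] add [xmzj] -> 3 lines: ntu xmzj eyy
Hunk 5: at line 1 remove [xmzj] add [qkqx] -> 3 lines: ntu qkqx eyy
Hunk 6: at line 1 remove [qkqx] add [xpzzn,pmg,kbo] -> 5 lines: ntu xpzzn pmg kbo eyy
Final line 4: kbo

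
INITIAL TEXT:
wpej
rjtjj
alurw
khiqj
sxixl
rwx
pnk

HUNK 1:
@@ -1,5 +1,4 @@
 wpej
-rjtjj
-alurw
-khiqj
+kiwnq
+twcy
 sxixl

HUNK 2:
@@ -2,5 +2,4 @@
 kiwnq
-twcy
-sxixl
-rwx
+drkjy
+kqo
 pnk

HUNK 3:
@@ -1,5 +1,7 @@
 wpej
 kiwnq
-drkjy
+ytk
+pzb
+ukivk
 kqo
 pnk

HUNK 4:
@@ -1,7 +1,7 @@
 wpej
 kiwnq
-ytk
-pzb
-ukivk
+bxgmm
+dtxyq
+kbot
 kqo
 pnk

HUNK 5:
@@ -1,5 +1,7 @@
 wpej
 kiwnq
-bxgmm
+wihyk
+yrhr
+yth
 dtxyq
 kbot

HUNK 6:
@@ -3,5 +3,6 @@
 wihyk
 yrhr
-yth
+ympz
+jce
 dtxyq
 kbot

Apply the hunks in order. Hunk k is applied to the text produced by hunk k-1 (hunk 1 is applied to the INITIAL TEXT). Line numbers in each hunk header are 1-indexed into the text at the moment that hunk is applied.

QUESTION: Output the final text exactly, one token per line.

Answer: wpej
kiwnq
wihyk
yrhr
ympz
jce
dtxyq
kbot
kqo
pnk

Derivation:
Hunk 1: at line 1 remove [rjtjj,alurw,khiqj] add [kiwnq,twcy] -> 6 lines: wpej kiwnq twcy sxixl rwx pnk
Hunk 2: at line 2 remove [twcy,sxixl,rwx] add [drkjy,kqo] -> 5 lines: wpej kiwnq drkjy kqo pnk
Hunk 3: at line 1 remove [drkjy] add [ytk,pzb,ukivk] -> 7 lines: wpej kiwnq ytk pzb ukivk kqo pnk
Hunk 4: at line 1 remove [ytk,pzb,ukivk] add [bxgmm,dtxyq,kbot] -> 7 lines: wpej kiwnq bxgmm dtxyq kbot kqo pnk
Hunk 5: at line 1 remove [bxgmm] add [wihyk,yrhr,yth] -> 9 lines: wpej kiwnq wihyk yrhr yth dtxyq kbot kqo pnk
Hunk 6: at line 3 remove [yth] add [ympz,jce] -> 10 lines: wpej kiwnq wihyk yrhr ympz jce dtxyq kbot kqo pnk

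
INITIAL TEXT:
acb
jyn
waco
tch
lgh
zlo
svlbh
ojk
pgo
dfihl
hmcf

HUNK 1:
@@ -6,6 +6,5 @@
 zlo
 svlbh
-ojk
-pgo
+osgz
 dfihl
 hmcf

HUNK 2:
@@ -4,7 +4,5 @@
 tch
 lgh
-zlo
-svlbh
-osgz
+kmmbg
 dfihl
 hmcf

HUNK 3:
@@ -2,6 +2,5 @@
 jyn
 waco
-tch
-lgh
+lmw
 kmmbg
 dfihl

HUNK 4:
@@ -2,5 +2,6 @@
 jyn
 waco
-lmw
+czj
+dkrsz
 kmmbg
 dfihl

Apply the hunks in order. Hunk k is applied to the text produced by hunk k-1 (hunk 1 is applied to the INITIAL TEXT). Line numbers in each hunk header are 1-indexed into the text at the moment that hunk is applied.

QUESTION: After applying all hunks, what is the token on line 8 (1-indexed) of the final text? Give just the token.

Hunk 1: at line 6 remove [ojk,pgo] add [osgz] -> 10 lines: acb jyn waco tch lgh zlo svlbh osgz dfihl hmcf
Hunk 2: at line 4 remove [zlo,svlbh,osgz] add [kmmbg] -> 8 lines: acb jyn waco tch lgh kmmbg dfihl hmcf
Hunk 3: at line 2 remove [tch,lgh] add [lmw] -> 7 lines: acb jyn waco lmw kmmbg dfihl hmcf
Hunk 4: at line 2 remove [lmw] add [czj,dkrsz] -> 8 lines: acb jyn waco czj dkrsz kmmbg dfihl hmcf
Final line 8: hmcf

Answer: hmcf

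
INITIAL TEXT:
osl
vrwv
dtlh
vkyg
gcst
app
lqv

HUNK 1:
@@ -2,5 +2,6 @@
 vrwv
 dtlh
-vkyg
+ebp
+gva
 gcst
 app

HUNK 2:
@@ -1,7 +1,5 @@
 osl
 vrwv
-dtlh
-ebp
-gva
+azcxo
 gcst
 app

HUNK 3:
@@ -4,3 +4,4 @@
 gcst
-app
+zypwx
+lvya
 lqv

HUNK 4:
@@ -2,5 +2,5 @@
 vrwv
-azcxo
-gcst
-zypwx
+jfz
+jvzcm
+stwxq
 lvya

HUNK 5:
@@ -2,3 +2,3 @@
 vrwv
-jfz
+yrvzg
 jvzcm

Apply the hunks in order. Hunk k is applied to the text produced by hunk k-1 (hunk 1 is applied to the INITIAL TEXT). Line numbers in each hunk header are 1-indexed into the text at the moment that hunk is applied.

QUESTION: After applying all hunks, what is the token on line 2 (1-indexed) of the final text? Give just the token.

Hunk 1: at line 2 remove [vkyg] add [ebp,gva] -> 8 lines: osl vrwv dtlh ebp gva gcst app lqv
Hunk 2: at line 1 remove [dtlh,ebp,gva] add [azcxo] -> 6 lines: osl vrwv azcxo gcst app lqv
Hunk 3: at line 4 remove [app] add [zypwx,lvya] -> 7 lines: osl vrwv azcxo gcst zypwx lvya lqv
Hunk 4: at line 2 remove [azcxo,gcst,zypwx] add [jfz,jvzcm,stwxq] -> 7 lines: osl vrwv jfz jvzcm stwxq lvya lqv
Hunk 5: at line 2 remove [jfz] add [yrvzg] -> 7 lines: osl vrwv yrvzg jvzcm stwxq lvya lqv
Final line 2: vrwv

Answer: vrwv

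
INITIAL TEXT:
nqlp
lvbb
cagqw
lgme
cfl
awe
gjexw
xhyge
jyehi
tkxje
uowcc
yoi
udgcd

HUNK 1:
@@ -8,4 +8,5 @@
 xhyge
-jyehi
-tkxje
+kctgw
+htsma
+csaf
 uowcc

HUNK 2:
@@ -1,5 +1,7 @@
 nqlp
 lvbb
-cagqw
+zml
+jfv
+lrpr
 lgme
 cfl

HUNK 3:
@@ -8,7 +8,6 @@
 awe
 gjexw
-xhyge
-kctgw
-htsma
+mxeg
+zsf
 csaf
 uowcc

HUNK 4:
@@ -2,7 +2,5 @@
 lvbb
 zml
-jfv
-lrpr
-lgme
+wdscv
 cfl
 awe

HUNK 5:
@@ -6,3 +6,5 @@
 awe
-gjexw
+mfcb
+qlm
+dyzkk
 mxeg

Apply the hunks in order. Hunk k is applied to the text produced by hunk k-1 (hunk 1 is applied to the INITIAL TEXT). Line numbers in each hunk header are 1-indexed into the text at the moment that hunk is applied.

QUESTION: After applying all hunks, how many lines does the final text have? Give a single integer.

Answer: 15

Derivation:
Hunk 1: at line 8 remove [jyehi,tkxje] add [kctgw,htsma,csaf] -> 14 lines: nqlp lvbb cagqw lgme cfl awe gjexw xhyge kctgw htsma csaf uowcc yoi udgcd
Hunk 2: at line 1 remove [cagqw] add [zml,jfv,lrpr] -> 16 lines: nqlp lvbb zml jfv lrpr lgme cfl awe gjexw xhyge kctgw htsma csaf uowcc yoi udgcd
Hunk 3: at line 8 remove [xhyge,kctgw,htsma] add [mxeg,zsf] -> 15 lines: nqlp lvbb zml jfv lrpr lgme cfl awe gjexw mxeg zsf csaf uowcc yoi udgcd
Hunk 4: at line 2 remove [jfv,lrpr,lgme] add [wdscv] -> 13 lines: nqlp lvbb zml wdscv cfl awe gjexw mxeg zsf csaf uowcc yoi udgcd
Hunk 5: at line 6 remove [gjexw] add [mfcb,qlm,dyzkk] -> 15 lines: nqlp lvbb zml wdscv cfl awe mfcb qlm dyzkk mxeg zsf csaf uowcc yoi udgcd
Final line count: 15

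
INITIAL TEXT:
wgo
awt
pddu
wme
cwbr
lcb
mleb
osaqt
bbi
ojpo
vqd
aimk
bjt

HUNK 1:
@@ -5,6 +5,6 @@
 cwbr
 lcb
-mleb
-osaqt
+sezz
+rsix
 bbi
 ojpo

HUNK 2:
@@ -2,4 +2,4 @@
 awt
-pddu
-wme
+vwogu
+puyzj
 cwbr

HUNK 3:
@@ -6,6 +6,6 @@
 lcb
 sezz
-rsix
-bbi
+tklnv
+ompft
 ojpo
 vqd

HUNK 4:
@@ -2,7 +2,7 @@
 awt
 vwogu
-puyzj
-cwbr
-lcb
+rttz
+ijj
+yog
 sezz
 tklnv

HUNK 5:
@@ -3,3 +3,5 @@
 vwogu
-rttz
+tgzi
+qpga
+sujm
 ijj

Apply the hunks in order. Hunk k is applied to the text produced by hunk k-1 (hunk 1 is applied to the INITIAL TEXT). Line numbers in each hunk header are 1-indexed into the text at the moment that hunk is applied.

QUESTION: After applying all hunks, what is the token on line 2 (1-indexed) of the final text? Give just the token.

Hunk 1: at line 5 remove [mleb,osaqt] add [sezz,rsix] -> 13 lines: wgo awt pddu wme cwbr lcb sezz rsix bbi ojpo vqd aimk bjt
Hunk 2: at line 2 remove [pddu,wme] add [vwogu,puyzj] -> 13 lines: wgo awt vwogu puyzj cwbr lcb sezz rsix bbi ojpo vqd aimk bjt
Hunk 3: at line 6 remove [rsix,bbi] add [tklnv,ompft] -> 13 lines: wgo awt vwogu puyzj cwbr lcb sezz tklnv ompft ojpo vqd aimk bjt
Hunk 4: at line 2 remove [puyzj,cwbr,lcb] add [rttz,ijj,yog] -> 13 lines: wgo awt vwogu rttz ijj yog sezz tklnv ompft ojpo vqd aimk bjt
Hunk 5: at line 3 remove [rttz] add [tgzi,qpga,sujm] -> 15 lines: wgo awt vwogu tgzi qpga sujm ijj yog sezz tklnv ompft ojpo vqd aimk bjt
Final line 2: awt

Answer: awt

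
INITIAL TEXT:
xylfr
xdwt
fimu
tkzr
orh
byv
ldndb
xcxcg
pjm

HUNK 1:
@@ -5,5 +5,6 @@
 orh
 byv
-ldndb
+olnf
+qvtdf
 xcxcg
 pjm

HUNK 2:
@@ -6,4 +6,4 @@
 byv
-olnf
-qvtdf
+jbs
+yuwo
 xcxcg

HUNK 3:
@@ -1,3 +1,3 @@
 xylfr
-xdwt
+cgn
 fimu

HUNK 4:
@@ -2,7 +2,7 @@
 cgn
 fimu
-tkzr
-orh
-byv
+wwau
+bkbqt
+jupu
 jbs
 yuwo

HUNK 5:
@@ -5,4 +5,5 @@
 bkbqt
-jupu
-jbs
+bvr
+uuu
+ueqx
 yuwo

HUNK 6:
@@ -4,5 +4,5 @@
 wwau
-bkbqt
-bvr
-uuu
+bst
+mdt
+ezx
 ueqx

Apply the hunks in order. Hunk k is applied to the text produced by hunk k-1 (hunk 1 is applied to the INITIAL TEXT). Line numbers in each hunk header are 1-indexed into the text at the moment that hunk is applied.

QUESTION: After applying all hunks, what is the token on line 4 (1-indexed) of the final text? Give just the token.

Answer: wwau

Derivation:
Hunk 1: at line 5 remove [ldndb] add [olnf,qvtdf] -> 10 lines: xylfr xdwt fimu tkzr orh byv olnf qvtdf xcxcg pjm
Hunk 2: at line 6 remove [olnf,qvtdf] add [jbs,yuwo] -> 10 lines: xylfr xdwt fimu tkzr orh byv jbs yuwo xcxcg pjm
Hunk 3: at line 1 remove [xdwt] add [cgn] -> 10 lines: xylfr cgn fimu tkzr orh byv jbs yuwo xcxcg pjm
Hunk 4: at line 2 remove [tkzr,orh,byv] add [wwau,bkbqt,jupu] -> 10 lines: xylfr cgn fimu wwau bkbqt jupu jbs yuwo xcxcg pjm
Hunk 5: at line 5 remove [jupu,jbs] add [bvr,uuu,ueqx] -> 11 lines: xylfr cgn fimu wwau bkbqt bvr uuu ueqx yuwo xcxcg pjm
Hunk 6: at line 4 remove [bkbqt,bvr,uuu] add [bst,mdt,ezx] -> 11 lines: xylfr cgn fimu wwau bst mdt ezx ueqx yuwo xcxcg pjm
Final line 4: wwau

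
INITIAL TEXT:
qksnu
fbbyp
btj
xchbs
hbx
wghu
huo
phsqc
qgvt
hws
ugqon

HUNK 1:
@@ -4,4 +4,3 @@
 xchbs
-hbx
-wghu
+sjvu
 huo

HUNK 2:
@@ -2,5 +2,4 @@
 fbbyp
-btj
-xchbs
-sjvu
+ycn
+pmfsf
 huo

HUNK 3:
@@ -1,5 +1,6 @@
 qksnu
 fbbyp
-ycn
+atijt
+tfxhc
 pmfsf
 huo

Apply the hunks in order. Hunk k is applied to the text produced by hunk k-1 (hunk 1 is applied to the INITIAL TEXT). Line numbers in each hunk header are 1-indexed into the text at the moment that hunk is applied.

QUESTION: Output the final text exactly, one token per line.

Answer: qksnu
fbbyp
atijt
tfxhc
pmfsf
huo
phsqc
qgvt
hws
ugqon

Derivation:
Hunk 1: at line 4 remove [hbx,wghu] add [sjvu] -> 10 lines: qksnu fbbyp btj xchbs sjvu huo phsqc qgvt hws ugqon
Hunk 2: at line 2 remove [btj,xchbs,sjvu] add [ycn,pmfsf] -> 9 lines: qksnu fbbyp ycn pmfsf huo phsqc qgvt hws ugqon
Hunk 3: at line 1 remove [ycn] add [atijt,tfxhc] -> 10 lines: qksnu fbbyp atijt tfxhc pmfsf huo phsqc qgvt hws ugqon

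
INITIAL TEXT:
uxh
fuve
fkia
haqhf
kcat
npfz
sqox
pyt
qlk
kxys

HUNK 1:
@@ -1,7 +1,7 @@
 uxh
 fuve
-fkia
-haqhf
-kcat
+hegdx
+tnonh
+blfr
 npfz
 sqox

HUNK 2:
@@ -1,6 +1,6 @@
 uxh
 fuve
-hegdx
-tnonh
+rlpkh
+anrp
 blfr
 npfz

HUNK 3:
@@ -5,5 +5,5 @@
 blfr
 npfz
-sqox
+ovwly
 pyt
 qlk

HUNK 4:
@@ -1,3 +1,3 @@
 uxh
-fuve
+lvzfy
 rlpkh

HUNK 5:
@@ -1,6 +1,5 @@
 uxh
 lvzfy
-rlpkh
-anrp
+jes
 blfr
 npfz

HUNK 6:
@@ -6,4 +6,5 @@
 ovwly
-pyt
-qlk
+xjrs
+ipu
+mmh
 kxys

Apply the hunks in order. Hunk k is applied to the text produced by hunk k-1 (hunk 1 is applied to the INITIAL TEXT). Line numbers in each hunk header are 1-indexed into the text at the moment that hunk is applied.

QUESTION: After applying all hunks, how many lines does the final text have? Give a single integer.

Hunk 1: at line 1 remove [fkia,haqhf,kcat] add [hegdx,tnonh,blfr] -> 10 lines: uxh fuve hegdx tnonh blfr npfz sqox pyt qlk kxys
Hunk 2: at line 1 remove [hegdx,tnonh] add [rlpkh,anrp] -> 10 lines: uxh fuve rlpkh anrp blfr npfz sqox pyt qlk kxys
Hunk 3: at line 5 remove [sqox] add [ovwly] -> 10 lines: uxh fuve rlpkh anrp blfr npfz ovwly pyt qlk kxys
Hunk 4: at line 1 remove [fuve] add [lvzfy] -> 10 lines: uxh lvzfy rlpkh anrp blfr npfz ovwly pyt qlk kxys
Hunk 5: at line 1 remove [rlpkh,anrp] add [jes] -> 9 lines: uxh lvzfy jes blfr npfz ovwly pyt qlk kxys
Hunk 6: at line 6 remove [pyt,qlk] add [xjrs,ipu,mmh] -> 10 lines: uxh lvzfy jes blfr npfz ovwly xjrs ipu mmh kxys
Final line count: 10

Answer: 10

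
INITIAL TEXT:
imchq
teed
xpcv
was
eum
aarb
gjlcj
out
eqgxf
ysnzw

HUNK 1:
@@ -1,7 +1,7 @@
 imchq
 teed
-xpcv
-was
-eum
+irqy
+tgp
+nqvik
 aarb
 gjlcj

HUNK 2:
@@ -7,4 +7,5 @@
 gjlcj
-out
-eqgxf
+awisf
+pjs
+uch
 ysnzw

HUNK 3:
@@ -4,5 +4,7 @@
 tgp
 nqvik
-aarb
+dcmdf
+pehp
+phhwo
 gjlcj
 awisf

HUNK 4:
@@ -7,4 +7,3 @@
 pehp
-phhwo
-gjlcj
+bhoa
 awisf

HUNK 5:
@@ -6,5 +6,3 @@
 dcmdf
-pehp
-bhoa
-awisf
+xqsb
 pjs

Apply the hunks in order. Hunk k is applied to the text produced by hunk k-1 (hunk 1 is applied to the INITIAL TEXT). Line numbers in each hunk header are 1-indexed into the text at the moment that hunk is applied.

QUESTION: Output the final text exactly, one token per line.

Hunk 1: at line 1 remove [xpcv,was,eum] add [irqy,tgp,nqvik] -> 10 lines: imchq teed irqy tgp nqvik aarb gjlcj out eqgxf ysnzw
Hunk 2: at line 7 remove [out,eqgxf] add [awisf,pjs,uch] -> 11 lines: imchq teed irqy tgp nqvik aarb gjlcj awisf pjs uch ysnzw
Hunk 3: at line 4 remove [aarb] add [dcmdf,pehp,phhwo] -> 13 lines: imchq teed irqy tgp nqvik dcmdf pehp phhwo gjlcj awisf pjs uch ysnzw
Hunk 4: at line 7 remove [phhwo,gjlcj] add [bhoa] -> 12 lines: imchq teed irqy tgp nqvik dcmdf pehp bhoa awisf pjs uch ysnzw
Hunk 5: at line 6 remove [pehp,bhoa,awisf] add [xqsb] -> 10 lines: imchq teed irqy tgp nqvik dcmdf xqsb pjs uch ysnzw

Answer: imchq
teed
irqy
tgp
nqvik
dcmdf
xqsb
pjs
uch
ysnzw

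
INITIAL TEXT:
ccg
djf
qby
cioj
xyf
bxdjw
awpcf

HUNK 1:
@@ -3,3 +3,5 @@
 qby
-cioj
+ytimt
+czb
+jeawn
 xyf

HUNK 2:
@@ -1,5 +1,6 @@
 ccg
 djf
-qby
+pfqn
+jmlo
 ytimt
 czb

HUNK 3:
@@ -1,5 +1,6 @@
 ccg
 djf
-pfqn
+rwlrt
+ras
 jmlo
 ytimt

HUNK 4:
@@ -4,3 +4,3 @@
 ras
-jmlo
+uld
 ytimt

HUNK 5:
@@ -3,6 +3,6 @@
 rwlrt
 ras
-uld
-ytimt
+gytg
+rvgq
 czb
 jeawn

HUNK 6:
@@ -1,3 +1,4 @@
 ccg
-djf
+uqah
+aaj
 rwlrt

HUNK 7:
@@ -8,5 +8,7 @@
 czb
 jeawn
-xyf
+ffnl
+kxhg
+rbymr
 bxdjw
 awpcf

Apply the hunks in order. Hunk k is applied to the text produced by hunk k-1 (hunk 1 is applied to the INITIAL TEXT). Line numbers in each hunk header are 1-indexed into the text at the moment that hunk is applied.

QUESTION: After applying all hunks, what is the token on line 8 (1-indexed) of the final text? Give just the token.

Hunk 1: at line 3 remove [cioj] add [ytimt,czb,jeawn] -> 9 lines: ccg djf qby ytimt czb jeawn xyf bxdjw awpcf
Hunk 2: at line 1 remove [qby] add [pfqn,jmlo] -> 10 lines: ccg djf pfqn jmlo ytimt czb jeawn xyf bxdjw awpcf
Hunk 3: at line 1 remove [pfqn] add [rwlrt,ras] -> 11 lines: ccg djf rwlrt ras jmlo ytimt czb jeawn xyf bxdjw awpcf
Hunk 4: at line 4 remove [jmlo] add [uld] -> 11 lines: ccg djf rwlrt ras uld ytimt czb jeawn xyf bxdjw awpcf
Hunk 5: at line 3 remove [uld,ytimt] add [gytg,rvgq] -> 11 lines: ccg djf rwlrt ras gytg rvgq czb jeawn xyf bxdjw awpcf
Hunk 6: at line 1 remove [djf] add [uqah,aaj] -> 12 lines: ccg uqah aaj rwlrt ras gytg rvgq czb jeawn xyf bxdjw awpcf
Hunk 7: at line 8 remove [xyf] add [ffnl,kxhg,rbymr] -> 14 lines: ccg uqah aaj rwlrt ras gytg rvgq czb jeawn ffnl kxhg rbymr bxdjw awpcf
Final line 8: czb

Answer: czb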